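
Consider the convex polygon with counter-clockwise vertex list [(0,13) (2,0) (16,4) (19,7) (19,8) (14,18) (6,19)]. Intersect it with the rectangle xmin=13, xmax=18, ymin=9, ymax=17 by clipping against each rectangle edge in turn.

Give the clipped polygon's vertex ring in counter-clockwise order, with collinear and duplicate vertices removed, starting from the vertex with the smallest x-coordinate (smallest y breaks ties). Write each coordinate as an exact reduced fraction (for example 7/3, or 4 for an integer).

Clipped polygon: [(13,9) (18,9) (18,10) (29/2,17) (13,17)]

1. After x ≥ 13: [(13,22/7) (16,4) (19,7) (19,8) (14,18) (13,145/8)]
2. After x ≤ 18: [(13,22/7) (16,4) (18,6) (18,10) (14,18) (13,145/8)]
3. After y ≥ 9: [(13,9) (18,9) (18,10) (14,18) (13,145/8)]
4. After y ≤ 17: [(13,17) (13,9) (18,9) (18,10) (29/2,17)]
5. Canonical ring: [(13,9) (18,9) (18,10) (29/2,17) (13,17)]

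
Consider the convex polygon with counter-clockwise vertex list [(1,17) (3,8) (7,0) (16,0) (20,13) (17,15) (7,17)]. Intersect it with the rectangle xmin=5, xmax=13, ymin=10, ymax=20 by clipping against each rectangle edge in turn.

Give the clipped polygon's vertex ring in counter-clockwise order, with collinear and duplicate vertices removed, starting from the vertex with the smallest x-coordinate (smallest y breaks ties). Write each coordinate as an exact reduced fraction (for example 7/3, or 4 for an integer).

Clipped polygon: [(5,10) (13,10) (13,79/5) (7,17) (5,17)]

1. After x ≥ 5: [(5,17) (5,4) (7,0) (16,0) (20,13) (17,15) (7,17)]
2. After x ≤ 13: [(5,17) (5,4) (7,0) (13,0) (13,79/5) (7,17)]
3. After y ≥ 10: [(5,17) (5,10) (13,10) (13,79/5) (7,17)]
4. After y ≤ 20: [(5,17) (5,10) (13,10) (13,79/5) (7,17)]
5. Canonical ring: [(5,10) (13,10) (13,79/5) (7,17) (5,17)]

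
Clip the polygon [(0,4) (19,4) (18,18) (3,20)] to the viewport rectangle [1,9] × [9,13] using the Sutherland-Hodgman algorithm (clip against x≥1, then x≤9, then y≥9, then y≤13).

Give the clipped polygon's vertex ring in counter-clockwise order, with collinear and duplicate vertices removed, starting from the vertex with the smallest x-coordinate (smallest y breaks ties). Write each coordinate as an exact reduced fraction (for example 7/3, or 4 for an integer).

1. After x ≥ 1: [(1,28/3) (1,4) (19,4) (18,18) (3,20)]
2. After x ≤ 9: [(1,28/3) (1,4) (9,4) (9,96/5) (3,20)]
3. After y ≥ 9: [(1,28/3) (1,9) (9,9) (9,96/5) (3,20)]
4. After y ≤ 13: [(27/16,13) (1,28/3) (1,9) (9,9) (9,13)]
5. Canonical ring: [(1,9) (9,9) (9,13) (27/16,13) (1,28/3)]

Clipped polygon: [(1,9) (9,9) (9,13) (27/16,13) (1,28/3)]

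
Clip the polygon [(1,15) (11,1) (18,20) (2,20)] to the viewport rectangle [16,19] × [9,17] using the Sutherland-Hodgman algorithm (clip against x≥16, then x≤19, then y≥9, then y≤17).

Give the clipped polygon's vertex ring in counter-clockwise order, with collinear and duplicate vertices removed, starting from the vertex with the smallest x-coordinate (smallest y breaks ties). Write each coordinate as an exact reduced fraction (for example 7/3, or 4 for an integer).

Clipped polygon: [(16,102/7) (321/19,17) (16,17)]

1. After x ≥ 16: [(16,102/7) (18,20) (16,20)]
2. After x ≤ 19: [(16,102/7) (18,20) (16,20)]
3. After y ≥ 9: [(16,102/7) (18,20) (16,20)]
4. After y ≤ 17: [(16,17) (16,102/7) (321/19,17)]
5. Canonical ring: [(16,102/7) (321/19,17) (16,17)]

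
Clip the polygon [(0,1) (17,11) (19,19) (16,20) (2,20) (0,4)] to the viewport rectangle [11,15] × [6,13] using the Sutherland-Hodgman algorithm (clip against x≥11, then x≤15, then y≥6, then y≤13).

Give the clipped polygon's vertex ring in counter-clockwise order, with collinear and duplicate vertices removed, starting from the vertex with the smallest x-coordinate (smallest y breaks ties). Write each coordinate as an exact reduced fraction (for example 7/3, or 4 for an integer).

1. After x ≥ 11: [(11,127/17) (17,11) (19,19) (16,20) (11,20)]
2. After x ≤ 15: [(11,127/17) (15,167/17) (15,20) (11,20)]
3. After y ≥ 6: [(11,127/17) (15,167/17) (15,20) (11,20)]
4. After y ≤ 13: [(11,13) (11,127/17) (15,167/17) (15,13)]
5. Canonical ring: [(11,127/17) (15,167/17) (15,13) (11,13)]

Clipped polygon: [(11,127/17) (15,167/17) (15,13) (11,13)]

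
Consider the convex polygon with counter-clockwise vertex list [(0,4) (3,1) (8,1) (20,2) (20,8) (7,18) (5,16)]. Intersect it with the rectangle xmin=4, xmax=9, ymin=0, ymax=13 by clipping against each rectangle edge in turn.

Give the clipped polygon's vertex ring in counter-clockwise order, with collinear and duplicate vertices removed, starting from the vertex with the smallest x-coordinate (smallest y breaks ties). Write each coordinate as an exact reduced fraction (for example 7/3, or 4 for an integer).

1. After x ≥ 4: [(4,68/5) (4,1) (8,1) (20,2) (20,8) (7,18) (5,16)]
2. After x ≤ 9: [(4,68/5) (4,1) (8,1) (9,13/12) (9,214/13) (7,18) (5,16)]
3. After y ≥ 0: [(4,68/5) (4,1) (8,1) (9,13/12) (9,214/13) (7,18) (5,16)]
4. After y ≤ 13: [(4,13) (4,1) (8,1) (9,13/12) (9,13)]
5. Canonical ring: [(4,1) (8,1) (9,13/12) (9,13) (4,13)]

Clipped polygon: [(4,1) (8,1) (9,13/12) (9,13) (4,13)]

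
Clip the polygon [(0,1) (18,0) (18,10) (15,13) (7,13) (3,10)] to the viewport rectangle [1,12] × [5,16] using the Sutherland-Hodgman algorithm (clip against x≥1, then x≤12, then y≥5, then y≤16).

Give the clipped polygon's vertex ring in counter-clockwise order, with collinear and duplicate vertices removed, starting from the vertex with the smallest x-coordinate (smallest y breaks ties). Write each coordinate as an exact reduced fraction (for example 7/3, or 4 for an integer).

Clipped polygon: [(4/3,5) (12,5) (12,13) (7,13) (3,10)]

1. After x ≥ 1: [(1,4) (1,17/18) (18,0) (18,10) (15,13) (7,13) (3,10)]
2. After x ≤ 12: [(1,4) (1,17/18) (12,1/3) (12,13) (7,13) (3,10)]
3. After y ≥ 5: [(4/3,5) (12,5) (12,13) (7,13) (3,10)]
4. After y ≤ 16: [(4/3,5) (12,5) (12,13) (7,13) (3,10)]
5. Canonical ring: [(4/3,5) (12,5) (12,13) (7,13) (3,10)]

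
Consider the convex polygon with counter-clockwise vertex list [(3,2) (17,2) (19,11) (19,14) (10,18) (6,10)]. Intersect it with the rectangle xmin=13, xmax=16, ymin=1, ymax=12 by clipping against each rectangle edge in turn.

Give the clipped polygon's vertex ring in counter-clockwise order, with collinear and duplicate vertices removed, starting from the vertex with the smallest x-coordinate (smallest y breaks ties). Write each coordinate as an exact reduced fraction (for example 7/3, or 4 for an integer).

1. After x ≥ 13: [(13,2) (17,2) (19,11) (19,14) (13,50/3)]
2. After x ≤ 16: [(13,2) (16,2) (16,46/3) (13,50/3)]
3. After y ≥ 1: [(13,2) (16,2) (16,46/3) (13,50/3)]
4. After y ≤ 12: [(13,12) (13,2) (16,2) (16,12)]
5. Canonical ring: [(13,2) (16,2) (16,12) (13,12)]

Clipped polygon: [(13,2) (16,2) (16,12) (13,12)]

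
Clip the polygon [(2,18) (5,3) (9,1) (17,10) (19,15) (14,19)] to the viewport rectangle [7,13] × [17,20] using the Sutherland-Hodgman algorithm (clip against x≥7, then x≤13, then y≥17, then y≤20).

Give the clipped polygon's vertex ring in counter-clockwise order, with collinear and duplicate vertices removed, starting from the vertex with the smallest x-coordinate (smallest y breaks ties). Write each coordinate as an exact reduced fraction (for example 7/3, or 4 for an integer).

1. After x ≥ 7: [(7,221/12) (7,2) (9,1) (17,10) (19,15) (14,19)]
2. After x ≤ 13: [(13,227/12) (7,221/12) (7,2) (9,1) (13,11/2)]
3. After y ≥ 17: [(13,17) (13,227/12) (7,221/12) (7,17)]
4. After y ≤ 20: [(13,17) (13,227/12) (7,221/12) (7,17)]
5. Canonical ring: [(7,17) (13,17) (13,227/12) (7,221/12)]

Clipped polygon: [(7,17) (13,17) (13,227/12) (7,221/12)]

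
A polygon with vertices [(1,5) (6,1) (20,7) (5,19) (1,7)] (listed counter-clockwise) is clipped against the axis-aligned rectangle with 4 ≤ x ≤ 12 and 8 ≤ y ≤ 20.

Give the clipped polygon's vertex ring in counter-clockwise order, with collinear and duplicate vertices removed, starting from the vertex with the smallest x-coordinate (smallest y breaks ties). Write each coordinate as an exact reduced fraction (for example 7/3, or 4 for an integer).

Clipped polygon: [(4,8) (12,8) (12,67/5) (5,19) (4,16)]

1. After x ≥ 4: [(4,13/5) (6,1) (20,7) (5,19) (4,16)]
2. After x ≤ 12: [(4,13/5) (6,1) (12,25/7) (12,67/5) (5,19) (4,16)]
3. After y ≥ 8: [(4,8) (12,8) (12,67/5) (5,19) (4,16)]
4. After y ≤ 20: [(4,8) (12,8) (12,67/5) (5,19) (4,16)]
5. Canonical ring: [(4,8) (12,8) (12,67/5) (5,19) (4,16)]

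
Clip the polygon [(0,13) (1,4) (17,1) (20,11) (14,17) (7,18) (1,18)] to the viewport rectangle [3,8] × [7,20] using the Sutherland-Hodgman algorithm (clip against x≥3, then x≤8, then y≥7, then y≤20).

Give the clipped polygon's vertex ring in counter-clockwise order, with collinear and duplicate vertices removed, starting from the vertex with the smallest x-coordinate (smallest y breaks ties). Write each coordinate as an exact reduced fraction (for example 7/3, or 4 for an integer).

1. After x ≥ 3: [(3,29/8) (17,1) (20,11) (14,17) (7,18) (3,18)]
2. After x ≤ 8: [(3,29/8) (8,43/16) (8,125/7) (7,18) (3,18)]
3. After y ≥ 7: [(3,7) (8,7) (8,125/7) (7,18) (3,18)]
4. After y ≤ 20: [(3,7) (8,7) (8,125/7) (7,18) (3,18)]
5. Canonical ring: [(3,7) (8,7) (8,125/7) (7,18) (3,18)]

Clipped polygon: [(3,7) (8,7) (8,125/7) (7,18) (3,18)]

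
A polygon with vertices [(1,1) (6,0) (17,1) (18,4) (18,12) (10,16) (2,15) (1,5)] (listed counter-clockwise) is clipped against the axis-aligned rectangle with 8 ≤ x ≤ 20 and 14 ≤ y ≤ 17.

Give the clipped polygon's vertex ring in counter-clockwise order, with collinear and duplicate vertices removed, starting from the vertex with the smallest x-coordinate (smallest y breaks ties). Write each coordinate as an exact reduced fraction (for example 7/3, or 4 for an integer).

1. After x ≥ 8: [(8,2/11) (17,1) (18,4) (18,12) (10,16) (8,63/4)]
2. After x ≤ 20: [(8,2/11) (17,1) (18,4) (18,12) (10,16) (8,63/4)]
3. After y ≥ 14: [(8,14) (14,14) (10,16) (8,63/4)]
4. After y ≤ 17: [(8,14) (14,14) (10,16) (8,63/4)]
5. Canonical ring: [(8,14) (14,14) (10,16) (8,63/4)]

Clipped polygon: [(8,14) (14,14) (10,16) (8,63/4)]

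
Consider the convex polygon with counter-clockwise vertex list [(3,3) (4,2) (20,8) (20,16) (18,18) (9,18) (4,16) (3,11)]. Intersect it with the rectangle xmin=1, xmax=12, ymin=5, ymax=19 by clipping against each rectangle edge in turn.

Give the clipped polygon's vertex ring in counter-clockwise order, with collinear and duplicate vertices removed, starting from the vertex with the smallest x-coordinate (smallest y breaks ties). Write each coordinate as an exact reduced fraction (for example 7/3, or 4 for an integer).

1. After x ≥ 1: [(3,3) (4,2) (20,8) (20,16) (18,18) (9,18) (4,16) (3,11)]
2. After x ≤ 12: [(3,3) (4,2) (12,5) (12,18) (9,18) (4,16) (3,11)]
3. After y ≥ 5: [(3,5) (12,5) (12,5) (12,18) (9,18) (4,16) (3,11)]
4. After y ≤ 19: [(3,5) (12,5) (12,5) (12,18) (9,18) (4,16) (3,11)]
5. Canonical ring: [(3,5) (12,5) (12,18) (9,18) (4,16) (3,11)]

Clipped polygon: [(3,5) (12,5) (12,18) (9,18) (4,16) (3,11)]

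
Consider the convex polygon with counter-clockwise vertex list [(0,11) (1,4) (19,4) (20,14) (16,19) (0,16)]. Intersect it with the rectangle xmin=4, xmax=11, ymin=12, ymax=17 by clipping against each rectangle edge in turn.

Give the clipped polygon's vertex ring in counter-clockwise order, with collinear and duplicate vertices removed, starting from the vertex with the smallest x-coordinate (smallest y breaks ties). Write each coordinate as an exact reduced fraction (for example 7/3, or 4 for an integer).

Clipped polygon: [(4,12) (11,12) (11,17) (16/3,17) (4,67/4)]

1. After x ≥ 4: [(4,4) (19,4) (20,14) (16,19) (4,67/4)]
2. After x ≤ 11: [(4,4) (11,4) (11,289/16) (4,67/4)]
3. After y ≥ 12: [(4,12) (11,12) (11,289/16) (4,67/4)]
4. After y ≤ 17: [(4,12) (11,12) (11,17) (16/3,17) (4,67/4)]
5. Canonical ring: [(4,12) (11,12) (11,17) (16/3,17) (4,67/4)]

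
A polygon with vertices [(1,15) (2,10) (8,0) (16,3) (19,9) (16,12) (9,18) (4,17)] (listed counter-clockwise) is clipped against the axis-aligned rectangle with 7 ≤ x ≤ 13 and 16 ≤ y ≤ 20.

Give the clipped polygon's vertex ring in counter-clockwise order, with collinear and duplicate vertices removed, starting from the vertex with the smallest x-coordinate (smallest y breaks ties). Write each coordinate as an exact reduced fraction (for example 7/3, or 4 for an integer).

1. After x ≥ 7: [(7,5/3) (8,0) (16,3) (19,9) (16,12) (9,18) (7,88/5)]
2. After x ≤ 13: [(7,5/3) (8,0) (13,15/8) (13,102/7) (9,18) (7,88/5)]
3. After y ≥ 16: [(7,16) (34/3,16) (9,18) (7,88/5)]
4. After y ≤ 20: [(7,16) (34/3,16) (9,18) (7,88/5)]
5. Canonical ring: [(7,16) (34/3,16) (9,18) (7,88/5)]

Clipped polygon: [(7,16) (34/3,16) (9,18) (7,88/5)]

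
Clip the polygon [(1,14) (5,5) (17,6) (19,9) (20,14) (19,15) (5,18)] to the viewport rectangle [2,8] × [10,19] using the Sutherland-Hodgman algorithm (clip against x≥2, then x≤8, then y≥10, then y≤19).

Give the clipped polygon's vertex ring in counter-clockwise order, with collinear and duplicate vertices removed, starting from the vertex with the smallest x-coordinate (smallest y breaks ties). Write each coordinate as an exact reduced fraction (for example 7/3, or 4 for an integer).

Clipped polygon: [(2,47/4) (25/9,10) (8,10) (8,243/14) (5,18) (2,15)]

1. After x ≥ 2: [(2,15) (2,47/4) (5,5) (17,6) (19,9) (20,14) (19,15) (5,18)]
2. After x ≤ 8: [(2,15) (2,47/4) (5,5) (8,21/4) (8,243/14) (5,18)]
3. After y ≥ 10: [(2,15) (2,47/4) (25/9,10) (8,10) (8,243/14) (5,18)]
4. After y ≤ 19: [(2,15) (2,47/4) (25/9,10) (8,10) (8,243/14) (5,18)]
5. Canonical ring: [(2,47/4) (25/9,10) (8,10) (8,243/14) (5,18) (2,15)]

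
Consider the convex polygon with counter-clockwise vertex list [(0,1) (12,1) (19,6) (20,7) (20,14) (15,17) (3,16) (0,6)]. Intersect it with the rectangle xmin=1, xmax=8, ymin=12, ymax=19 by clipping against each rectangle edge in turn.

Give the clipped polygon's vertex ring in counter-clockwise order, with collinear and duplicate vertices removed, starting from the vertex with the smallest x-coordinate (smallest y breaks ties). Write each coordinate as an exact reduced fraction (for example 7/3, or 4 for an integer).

Clipped polygon: [(9/5,12) (8,12) (8,197/12) (3,16)]

1. After x ≥ 1: [(1,1) (12,1) (19,6) (20,7) (20,14) (15,17) (3,16) (1,28/3)]
2. After x ≤ 8: [(1,1) (8,1) (8,197/12) (3,16) (1,28/3)]
3. After y ≥ 12: [(8,12) (8,197/12) (3,16) (9/5,12)]
4. After y ≤ 19: [(8,12) (8,197/12) (3,16) (9/5,12)]
5. Canonical ring: [(9/5,12) (8,12) (8,197/12) (3,16)]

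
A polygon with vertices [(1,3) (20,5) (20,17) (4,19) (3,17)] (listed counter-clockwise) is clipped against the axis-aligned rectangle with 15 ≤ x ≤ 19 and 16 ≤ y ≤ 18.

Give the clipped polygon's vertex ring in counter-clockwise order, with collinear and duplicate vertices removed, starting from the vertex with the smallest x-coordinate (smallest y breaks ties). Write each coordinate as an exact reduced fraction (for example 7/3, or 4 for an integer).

Clipped polygon: [(15,16) (19,16) (19,137/8) (15,141/8)]

1. After x ≥ 15: [(15,85/19) (20,5) (20,17) (15,141/8)]
2. After x ≤ 19: [(15,85/19) (19,93/19) (19,137/8) (15,141/8)]
3. After y ≥ 16: [(15,16) (19,16) (19,137/8) (15,141/8)]
4. After y ≤ 18: [(15,16) (19,16) (19,137/8) (15,141/8)]
5. Canonical ring: [(15,16) (19,16) (19,137/8) (15,141/8)]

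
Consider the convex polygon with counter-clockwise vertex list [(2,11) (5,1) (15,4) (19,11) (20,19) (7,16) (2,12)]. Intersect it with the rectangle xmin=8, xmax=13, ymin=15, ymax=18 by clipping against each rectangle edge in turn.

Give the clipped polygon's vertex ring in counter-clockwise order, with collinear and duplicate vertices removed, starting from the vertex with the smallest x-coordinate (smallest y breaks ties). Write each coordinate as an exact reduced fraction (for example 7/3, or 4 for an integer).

1. After x ≥ 8: [(8,19/10) (15,4) (19,11) (20,19) (8,211/13)]
2. After x ≤ 13: [(8,19/10) (13,17/5) (13,226/13) (8,211/13)]
3. After y ≥ 15: [(8,15) (13,15) (13,226/13) (8,211/13)]
4. After y ≤ 18: [(8,15) (13,15) (13,226/13) (8,211/13)]
5. Canonical ring: [(8,15) (13,15) (13,226/13) (8,211/13)]

Clipped polygon: [(8,15) (13,15) (13,226/13) (8,211/13)]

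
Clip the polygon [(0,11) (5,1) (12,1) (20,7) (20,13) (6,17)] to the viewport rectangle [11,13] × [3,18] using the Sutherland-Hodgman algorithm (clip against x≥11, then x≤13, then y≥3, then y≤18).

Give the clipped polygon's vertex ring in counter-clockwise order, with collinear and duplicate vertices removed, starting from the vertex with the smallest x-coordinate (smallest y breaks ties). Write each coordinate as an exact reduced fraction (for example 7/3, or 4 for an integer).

1. After x ≥ 11: [(11,1) (12,1) (20,7) (20,13) (11,109/7)]
2. After x ≤ 13: [(11,1) (12,1) (13,7/4) (13,15) (11,109/7)]
3. After y ≥ 3: [(11,3) (13,3) (13,15) (11,109/7)]
4. After y ≤ 18: [(11,3) (13,3) (13,15) (11,109/7)]
5. Canonical ring: [(11,3) (13,3) (13,15) (11,109/7)]

Clipped polygon: [(11,3) (13,3) (13,15) (11,109/7)]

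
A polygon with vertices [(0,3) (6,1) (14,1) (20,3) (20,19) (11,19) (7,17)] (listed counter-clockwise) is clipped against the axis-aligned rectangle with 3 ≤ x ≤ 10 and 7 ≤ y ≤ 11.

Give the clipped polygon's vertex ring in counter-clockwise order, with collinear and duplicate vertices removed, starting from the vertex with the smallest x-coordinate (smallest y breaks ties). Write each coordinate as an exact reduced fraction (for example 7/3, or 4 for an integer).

Clipped polygon: [(3,7) (10,7) (10,11) (4,11) (3,9)]

1. After x ≥ 3: [(3,9) (3,2) (6,1) (14,1) (20,3) (20,19) (11,19) (7,17)]
2. After x ≤ 10: [(3,9) (3,2) (6,1) (10,1) (10,37/2) (7,17)]
3. After y ≥ 7: [(3,9) (3,7) (10,7) (10,37/2) (7,17)]
4. After y ≤ 11: [(4,11) (3,9) (3,7) (10,7) (10,11)]
5. Canonical ring: [(3,7) (10,7) (10,11) (4,11) (3,9)]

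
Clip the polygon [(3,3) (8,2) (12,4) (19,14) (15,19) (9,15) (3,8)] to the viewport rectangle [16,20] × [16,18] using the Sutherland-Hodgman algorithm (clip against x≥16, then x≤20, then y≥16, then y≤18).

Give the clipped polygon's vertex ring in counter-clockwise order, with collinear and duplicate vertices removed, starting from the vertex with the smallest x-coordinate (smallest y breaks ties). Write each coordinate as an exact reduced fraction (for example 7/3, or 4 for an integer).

Clipped polygon: [(16,16) (87/5,16) (16,71/4)]

1. After x ≥ 16: [(16,68/7) (19,14) (16,71/4)]
2. After x ≤ 20: [(16,68/7) (19,14) (16,71/4)]
3. After y ≥ 16: [(16,16) (87/5,16) (16,71/4)]
4. After y ≤ 18: [(16,16) (87/5,16) (16,71/4)]
5. Canonical ring: [(16,16) (87/5,16) (16,71/4)]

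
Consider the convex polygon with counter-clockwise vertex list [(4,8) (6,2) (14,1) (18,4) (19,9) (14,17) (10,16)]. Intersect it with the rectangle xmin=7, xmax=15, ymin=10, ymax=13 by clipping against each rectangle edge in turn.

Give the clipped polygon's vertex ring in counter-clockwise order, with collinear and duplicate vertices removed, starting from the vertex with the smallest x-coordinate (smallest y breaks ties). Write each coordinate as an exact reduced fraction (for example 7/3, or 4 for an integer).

Clipped polygon: [(7,10) (15,10) (15,13) (31/4,13) (7,12)]

1. After x ≥ 7: [(7,12) (7,15/8) (14,1) (18,4) (19,9) (14,17) (10,16)]
2. After x ≤ 15: [(7,12) (7,15/8) (14,1) (15,7/4) (15,77/5) (14,17) (10,16)]
3. After y ≥ 10: [(7,12) (7,10) (15,10) (15,77/5) (14,17) (10,16)]
4. After y ≤ 13: [(31/4,13) (7,12) (7,10) (15,10) (15,13)]
5. Canonical ring: [(7,10) (15,10) (15,13) (31/4,13) (7,12)]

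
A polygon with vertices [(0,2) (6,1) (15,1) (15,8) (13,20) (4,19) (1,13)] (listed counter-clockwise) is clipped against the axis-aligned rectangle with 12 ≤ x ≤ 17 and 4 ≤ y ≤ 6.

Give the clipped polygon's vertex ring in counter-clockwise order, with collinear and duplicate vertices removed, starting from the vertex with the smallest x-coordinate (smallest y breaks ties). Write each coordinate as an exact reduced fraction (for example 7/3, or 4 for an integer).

1. After x ≥ 12: [(12,1) (15,1) (15,8) (13,20) (12,179/9)]
2. After x ≤ 17: [(12,1) (15,1) (15,8) (13,20) (12,179/9)]
3. After y ≥ 4: [(12,4) (15,4) (15,8) (13,20) (12,179/9)]
4. After y ≤ 6: [(12,6) (12,4) (15,4) (15,6)]
5. Canonical ring: [(12,4) (15,4) (15,6) (12,6)]

Clipped polygon: [(12,4) (15,4) (15,6) (12,6)]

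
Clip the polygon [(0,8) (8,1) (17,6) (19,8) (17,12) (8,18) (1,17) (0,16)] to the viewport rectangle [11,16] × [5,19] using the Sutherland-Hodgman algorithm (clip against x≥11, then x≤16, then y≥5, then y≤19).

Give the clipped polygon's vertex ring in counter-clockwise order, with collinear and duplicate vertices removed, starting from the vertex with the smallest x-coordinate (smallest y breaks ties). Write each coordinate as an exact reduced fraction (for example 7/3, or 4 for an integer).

Clipped polygon: [(11,5) (76/5,5) (16,49/9) (16,38/3) (11,16)]

1. After x ≥ 11: [(11,8/3) (17,6) (19,8) (17,12) (11,16)]
2. After x ≤ 16: [(11,8/3) (16,49/9) (16,38/3) (11,16)]
3. After y ≥ 5: [(11,5) (76/5,5) (16,49/9) (16,38/3) (11,16)]
4. After y ≤ 19: [(11,5) (76/5,5) (16,49/9) (16,38/3) (11,16)]
5. Canonical ring: [(11,5) (76/5,5) (16,49/9) (16,38/3) (11,16)]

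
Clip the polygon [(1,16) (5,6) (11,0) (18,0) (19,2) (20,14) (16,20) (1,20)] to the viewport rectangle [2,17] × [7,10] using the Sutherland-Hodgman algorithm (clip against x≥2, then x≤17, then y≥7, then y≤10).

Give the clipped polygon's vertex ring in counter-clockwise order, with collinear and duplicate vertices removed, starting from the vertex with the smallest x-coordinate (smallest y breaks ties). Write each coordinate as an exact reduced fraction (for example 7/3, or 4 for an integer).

Clipped polygon: [(17/5,10) (23/5,7) (17,7) (17,10)]

1. After x ≥ 2: [(2,27/2) (5,6) (11,0) (18,0) (19,2) (20,14) (16,20) (2,20)]
2. After x ≤ 17: [(2,27/2) (5,6) (11,0) (17,0) (17,37/2) (16,20) (2,20)]
3. After y ≥ 7: [(2,27/2) (23/5,7) (17,7) (17,37/2) (16,20) (2,20)]
4. After y ≤ 10: [(17/5,10) (23/5,7) (17,7) (17,10)]
5. Canonical ring: [(17/5,10) (23/5,7) (17,7) (17,10)]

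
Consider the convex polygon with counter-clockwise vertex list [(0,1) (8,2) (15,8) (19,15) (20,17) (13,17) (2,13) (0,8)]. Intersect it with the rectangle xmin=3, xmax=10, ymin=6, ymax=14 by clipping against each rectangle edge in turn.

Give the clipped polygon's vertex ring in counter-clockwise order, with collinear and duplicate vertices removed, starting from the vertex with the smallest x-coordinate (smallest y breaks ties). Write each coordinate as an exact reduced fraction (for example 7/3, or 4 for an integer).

1. After x ≥ 3: [(3,11/8) (8,2) (15,8) (19,15) (20,17) (13,17) (3,147/11)]
2. After x ≤ 10: [(3,11/8) (8,2) (10,26/7) (10,175/11) (3,147/11)]
3. After y ≥ 6: [(3,6) (10,6) (10,175/11) (3,147/11)]
4. After y ≤ 14: [(3,6) (10,6) (10,14) (19/4,14) (3,147/11)]
5. Canonical ring: [(3,6) (10,6) (10,14) (19/4,14) (3,147/11)]

Clipped polygon: [(3,6) (10,6) (10,14) (19/4,14) (3,147/11)]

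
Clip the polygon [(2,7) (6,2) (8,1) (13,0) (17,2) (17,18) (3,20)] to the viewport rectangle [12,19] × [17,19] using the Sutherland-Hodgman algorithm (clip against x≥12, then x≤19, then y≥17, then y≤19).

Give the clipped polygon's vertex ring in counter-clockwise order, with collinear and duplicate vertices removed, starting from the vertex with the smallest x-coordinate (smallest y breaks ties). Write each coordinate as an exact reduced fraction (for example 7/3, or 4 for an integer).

1. After x ≥ 12: [(12,1/5) (13,0) (17,2) (17,18) (12,131/7)]
2. After x ≤ 19: [(12,1/5) (13,0) (17,2) (17,18) (12,131/7)]
3. After y ≥ 17: [(12,17) (17,17) (17,18) (12,131/7)]
4. After y ≤ 19: [(12,17) (17,17) (17,18) (12,131/7)]
5. Canonical ring: [(12,17) (17,17) (17,18) (12,131/7)]

Clipped polygon: [(12,17) (17,17) (17,18) (12,131/7)]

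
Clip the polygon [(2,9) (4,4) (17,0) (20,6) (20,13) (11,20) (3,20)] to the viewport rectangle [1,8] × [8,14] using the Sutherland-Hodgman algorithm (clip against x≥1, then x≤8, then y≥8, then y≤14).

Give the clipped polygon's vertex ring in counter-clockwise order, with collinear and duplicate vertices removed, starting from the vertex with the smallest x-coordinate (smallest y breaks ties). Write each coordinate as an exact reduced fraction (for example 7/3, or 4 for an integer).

Clipped polygon: [(2,9) (12/5,8) (8,8) (8,14) (27/11,14)]

1. After x ≥ 1: [(2,9) (4,4) (17,0) (20,6) (20,13) (11,20) (3,20)]
2. After x ≤ 8: [(2,9) (4,4) (8,36/13) (8,20) (3,20)]
3. After y ≥ 8: [(2,9) (12/5,8) (8,8) (8,20) (3,20)]
4. After y ≤ 14: [(27/11,14) (2,9) (12/5,8) (8,8) (8,14)]
5. Canonical ring: [(2,9) (12/5,8) (8,8) (8,14) (27/11,14)]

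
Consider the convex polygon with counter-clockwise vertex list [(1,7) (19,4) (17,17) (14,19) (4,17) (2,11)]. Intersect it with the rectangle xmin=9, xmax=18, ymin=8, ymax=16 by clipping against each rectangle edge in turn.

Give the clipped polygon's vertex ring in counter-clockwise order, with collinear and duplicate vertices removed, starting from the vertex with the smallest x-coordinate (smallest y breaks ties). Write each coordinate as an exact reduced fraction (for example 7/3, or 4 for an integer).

Clipped polygon: [(9,8) (18,8) (18,21/2) (223/13,16) (9,16)]

1. After x ≥ 9: [(9,17/3) (19,4) (17,17) (14,19) (9,18)]
2. After x ≤ 18: [(9,17/3) (18,25/6) (18,21/2) (17,17) (14,19) (9,18)]
3. After y ≥ 8: [(9,8) (18,8) (18,21/2) (17,17) (14,19) (9,18)]
4. After y ≤ 16: [(9,16) (9,8) (18,8) (18,21/2) (223/13,16)]
5. Canonical ring: [(9,8) (18,8) (18,21/2) (223/13,16) (9,16)]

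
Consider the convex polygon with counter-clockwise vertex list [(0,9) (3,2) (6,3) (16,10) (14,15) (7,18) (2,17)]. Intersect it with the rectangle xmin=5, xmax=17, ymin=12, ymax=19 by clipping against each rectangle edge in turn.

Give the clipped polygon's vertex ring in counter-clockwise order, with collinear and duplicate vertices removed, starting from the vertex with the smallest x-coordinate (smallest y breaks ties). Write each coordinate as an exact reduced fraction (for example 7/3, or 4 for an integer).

Clipped polygon: [(5,12) (76/5,12) (14,15) (7,18) (5,88/5)]

1. After x ≥ 5: [(5,8/3) (6,3) (16,10) (14,15) (7,18) (5,88/5)]
2. After x ≤ 17: [(5,8/3) (6,3) (16,10) (14,15) (7,18) (5,88/5)]
3. After y ≥ 12: [(5,12) (76/5,12) (14,15) (7,18) (5,88/5)]
4. After y ≤ 19: [(5,12) (76/5,12) (14,15) (7,18) (5,88/5)]
5. Canonical ring: [(5,12) (76/5,12) (14,15) (7,18) (5,88/5)]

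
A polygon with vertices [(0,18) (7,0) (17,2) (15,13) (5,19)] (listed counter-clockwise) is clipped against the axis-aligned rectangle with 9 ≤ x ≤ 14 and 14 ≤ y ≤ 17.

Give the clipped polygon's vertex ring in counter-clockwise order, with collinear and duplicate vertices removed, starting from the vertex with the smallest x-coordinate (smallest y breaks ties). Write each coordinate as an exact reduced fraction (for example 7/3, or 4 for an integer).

Clipped polygon: [(9,14) (40/3,14) (9,83/5)]

1. After x ≥ 9: [(9,2/5) (17,2) (15,13) (9,83/5)]
2. After x ≤ 14: [(9,2/5) (14,7/5) (14,68/5) (9,83/5)]
3. After y ≥ 14: [(9,14) (40/3,14) (9,83/5)]
4. After y ≤ 17: [(9,14) (40/3,14) (9,83/5)]
5. Canonical ring: [(9,14) (40/3,14) (9,83/5)]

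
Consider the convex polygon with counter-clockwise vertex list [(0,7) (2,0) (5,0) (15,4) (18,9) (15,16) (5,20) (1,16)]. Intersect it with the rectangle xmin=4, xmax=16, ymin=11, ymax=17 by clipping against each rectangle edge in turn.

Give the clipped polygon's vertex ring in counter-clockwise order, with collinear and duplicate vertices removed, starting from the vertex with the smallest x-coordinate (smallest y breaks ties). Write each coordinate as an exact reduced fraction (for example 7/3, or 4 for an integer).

Clipped polygon: [(4,11) (16,11) (16,41/3) (15,16) (25/2,17) (4,17)]

1. After x ≥ 4: [(4,0) (5,0) (15,4) (18,9) (15,16) (5,20) (4,19)]
2. After x ≤ 16: [(4,0) (5,0) (15,4) (16,17/3) (16,41/3) (15,16) (5,20) (4,19)]
3. After y ≥ 11: [(4,11) (16,11) (16,41/3) (15,16) (5,20) (4,19)]
4. After y ≤ 17: [(4,17) (4,11) (16,11) (16,41/3) (15,16) (25/2,17)]
5. Canonical ring: [(4,11) (16,11) (16,41/3) (15,16) (25/2,17) (4,17)]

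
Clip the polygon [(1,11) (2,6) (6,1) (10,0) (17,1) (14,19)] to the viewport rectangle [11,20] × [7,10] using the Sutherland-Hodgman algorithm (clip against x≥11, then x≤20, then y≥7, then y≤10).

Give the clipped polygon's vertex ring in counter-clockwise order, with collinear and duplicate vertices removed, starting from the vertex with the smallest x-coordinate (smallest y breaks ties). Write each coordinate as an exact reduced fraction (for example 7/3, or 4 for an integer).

1. After x ≥ 11: [(11,223/13) (11,1/7) (17,1) (14,19)]
2. After x ≤ 20: [(11,223/13) (11,1/7) (17,1) (14,19)]
3. After y ≥ 7: [(11,223/13) (11,7) (16,7) (14,19)]
4. After y ≤ 10: [(11,10) (11,7) (16,7) (31/2,10)]
5. Canonical ring: [(11,7) (16,7) (31/2,10) (11,10)]

Clipped polygon: [(11,7) (16,7) (31/2,10) (11,10)]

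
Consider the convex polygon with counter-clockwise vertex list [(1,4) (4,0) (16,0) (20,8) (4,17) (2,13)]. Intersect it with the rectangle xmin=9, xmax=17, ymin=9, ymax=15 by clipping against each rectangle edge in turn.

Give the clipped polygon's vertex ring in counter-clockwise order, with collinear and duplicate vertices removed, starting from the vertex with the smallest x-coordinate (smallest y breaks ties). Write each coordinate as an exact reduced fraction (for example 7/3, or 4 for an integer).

Clipped polygon: [(9,9) (17,9) (17,155/16) (9,227/16)]

1. After x ≥ 9: [(9,0) (16,0) (20,8) (9,227/16)]
2. After x ≤ 17: [(9,0) (16,0) (17,2) (17,155/16) (9,227/16)]
3. After y ≥ 9: [(9,9) (17,9) (17,155/16) (9,227/16)]
4. After y ≤ 15: [(9,9) (17,9) (17,155/16) (9,227/16)]
5. Canonical ring: [(9,9) (17,9) (17,155/16) (9,227/16)]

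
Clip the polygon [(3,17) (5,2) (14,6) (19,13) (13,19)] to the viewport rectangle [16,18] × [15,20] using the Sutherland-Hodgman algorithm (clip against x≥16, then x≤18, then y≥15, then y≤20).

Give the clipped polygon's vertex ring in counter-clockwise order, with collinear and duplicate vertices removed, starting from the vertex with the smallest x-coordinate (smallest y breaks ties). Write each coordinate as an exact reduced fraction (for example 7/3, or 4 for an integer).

Clipped polygon: [(16,15) (17,15) (16,16)]

1. After x ≥ 16: [(16,44/5) (19,13) (16,16)]
2. After x ≤ 18: [(16,44/5) (18,58/5) (18,14) (16,16)]
3. After y ≥ 15: [(16,15) (17,15) (16,16)]
4. After y ≤ 20: [(16,15) (17,15) (16,16)]
5. Canonical ring: [(16,15) (17,15) (16,16)]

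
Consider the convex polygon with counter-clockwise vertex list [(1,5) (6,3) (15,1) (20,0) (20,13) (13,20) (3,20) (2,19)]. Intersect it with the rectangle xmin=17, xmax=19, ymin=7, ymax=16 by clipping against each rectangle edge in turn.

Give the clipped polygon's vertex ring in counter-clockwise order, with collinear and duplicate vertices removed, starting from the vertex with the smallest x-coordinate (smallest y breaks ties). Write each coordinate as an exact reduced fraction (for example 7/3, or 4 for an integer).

Clipped polygon: [(17,7) (19,7) (19,14) (17,16)]

1. After x ≥ 17: [(17,3/5) (20,0) (20,13) (17,16)]
2. After x ≤ 19: [(17,3/5) (19,1/5) (19,14) (17,16)]
3. After y ≥ 7: [(17,7) (19,7) (19,14) (17,16)]
4. After y ≤ 16: [(17,7) (19,7) (19,14) (17,16)]
5. Canonical ring: [(17,7) (19,7) (19,14) (17,16)]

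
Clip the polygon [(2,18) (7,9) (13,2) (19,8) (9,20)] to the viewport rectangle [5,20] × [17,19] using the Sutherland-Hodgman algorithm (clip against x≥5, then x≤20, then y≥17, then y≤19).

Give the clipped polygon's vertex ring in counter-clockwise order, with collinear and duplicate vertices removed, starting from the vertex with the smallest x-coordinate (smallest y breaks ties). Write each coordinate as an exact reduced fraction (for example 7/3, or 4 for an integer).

Clipped polygon: [(5,17) (23/2,17) (59/6,19) (11/2,19) (5,132/7)]

1. After x ≥ 5: [(5,132/7) (5,63/5) (7,9) (13,2) (19,8) (9,20)]
2. After x ≤ 20: [(5,132/7) (5,63/5) (7,9) (13,2) (19,8) (9,20)]
3. After y ≥ 17: [(5,132/7) (5,17) (23/2,17) (9,20)]
4. After y ≤ 19: [(11/2,19) (5,132/7) (5,17) (23/2,17) (59/6,19)]
5. Canonical ring: [(5,17) (23/2,17) (59/6,19) (11/2,19) (5,132/7)]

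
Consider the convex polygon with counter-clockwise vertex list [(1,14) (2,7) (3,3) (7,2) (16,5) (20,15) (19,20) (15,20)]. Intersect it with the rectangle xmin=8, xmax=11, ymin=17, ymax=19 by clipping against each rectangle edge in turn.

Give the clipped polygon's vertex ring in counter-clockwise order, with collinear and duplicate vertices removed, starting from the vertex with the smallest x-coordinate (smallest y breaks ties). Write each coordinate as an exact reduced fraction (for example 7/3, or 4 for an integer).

Clipped polygon: [(8,17) (11,17) (11,128/7)]

1. After x ≥ 8: [(8,17) (8,7/3) (16,5) (20,15) (19,20) (15,20)]
2. After x ≤ 11: [(11,128/7) (8,17) (8,7/3) (11,10/3)]
3. After y ≥ 17: [(11,17) (11,128/7) (8,17) (8,17)]
4. After y ≤ 19: [(11,17) (11,128/7) (8,17) (8,17)]
5. Canonical ring: [(8,17) (11,17) (11,128/7)]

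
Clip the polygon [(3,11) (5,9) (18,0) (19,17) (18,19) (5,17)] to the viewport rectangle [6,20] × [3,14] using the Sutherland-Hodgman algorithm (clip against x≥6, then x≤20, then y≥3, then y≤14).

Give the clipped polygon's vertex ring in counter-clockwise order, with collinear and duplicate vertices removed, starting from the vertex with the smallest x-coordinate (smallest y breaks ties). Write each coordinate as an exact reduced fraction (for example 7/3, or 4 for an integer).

Clipped polygon: [(6,108/13) (41/3,3) (309/17,3) (320/17,14) (6,14)]

1. After x ≥ 6: [(6,108/13) (18,0) (19,17) (18,19) (6,223/13)]
2. After x ≤ 20: [(6,108/13) (18,0) (19,17) (18,19) (6,223/13)]
3. After y ≥ 3: [(6,108/13) (41/3,3) (309/17,3) (19,17) (18,19) (6,223/13)]
4. After y ≤ 14: [(6,14) (6,108/13) (41/3,3) (309/17,3) (320/17,14)]
5. Canonical ring: [(6,108/13) (41/3,3) (309/17,3) (320/17,14) (6,14)]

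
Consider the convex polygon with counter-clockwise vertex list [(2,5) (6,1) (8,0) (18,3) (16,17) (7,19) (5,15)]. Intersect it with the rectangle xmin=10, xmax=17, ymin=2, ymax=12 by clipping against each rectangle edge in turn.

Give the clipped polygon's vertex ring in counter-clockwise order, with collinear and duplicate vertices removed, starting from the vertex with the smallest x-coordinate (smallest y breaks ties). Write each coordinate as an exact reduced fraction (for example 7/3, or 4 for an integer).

Clipped polygon: [(10,2) (44/3,2) (17,27/10) (17,10) (117/7,12) (10,12)]

1. After x ≥ 10: [(10,3/5) (18,3) (16,17) (10,55/3)]
2. After x ≤ 17: [(10,3/5) (17,27/10) (17,10) (16,17) (10,55/3)]
3. After y ≥ 2: [(10,2) (44/3,2) (17,27/10) (17,10) (16,17) (10,55/3)]
4. After y ≤ 12: [(10,12) (10,2) (44/3,2) (17,27/10) (17,10) (117/7,12)]
5. Canonical ring: [(10,2) (44/3,2) (17,27/10) (17,10) (117/7,12) (10,12)]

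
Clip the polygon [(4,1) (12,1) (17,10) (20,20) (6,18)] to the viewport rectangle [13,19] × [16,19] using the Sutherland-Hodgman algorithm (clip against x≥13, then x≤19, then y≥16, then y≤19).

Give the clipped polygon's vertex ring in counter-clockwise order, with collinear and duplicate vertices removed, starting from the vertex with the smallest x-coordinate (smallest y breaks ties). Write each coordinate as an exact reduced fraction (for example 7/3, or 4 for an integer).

1. After x ≥ 13: [(13,14/5) (17,10) (20,20) (13,19)]
2. After x ≤ 19: [(13,14/5) (17,10) (19,50/3) (19,139/7) (13,19)]
3. After y ≥ 16: [(13,16) (94/5,16) (19,50/3) (19,139/7) (13,19)]
4. After y ≤ 19: [(13,16) (94/5,16) (19,50/3) (19,19) (13,19) (13,19)]
5. Canonical ring: [(13,16) (94/5,16) (19,50/3) (19,19) (13,19)]

Clipped polygon: [(13,16) (94/5,16) (19,50/3) (19,19) (13,19)]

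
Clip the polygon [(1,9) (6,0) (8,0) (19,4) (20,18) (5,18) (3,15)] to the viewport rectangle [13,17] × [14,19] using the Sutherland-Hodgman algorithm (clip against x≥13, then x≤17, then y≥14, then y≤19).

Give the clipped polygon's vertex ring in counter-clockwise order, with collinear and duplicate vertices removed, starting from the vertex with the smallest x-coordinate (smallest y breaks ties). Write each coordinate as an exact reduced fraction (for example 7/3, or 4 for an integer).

1. After x ≥ 13: [(13,20/11) (19,4) (20,18) (13,18)]
2. After x ≤ 17: [(13,20/11) (17,36/11) (17,18) (13,18)]
3. After y ≥ 14: [(13,14) (17,14) (17,18) (13,18)]
4. After y ≤ 19: [(13,14) (17,14) (17,18) (13,18)]
5. Canonical ring: [(13,14) (17,14) (17,18) (13,18)]

Clipped polygon: [(13,14) (17,14) (17,18) (13,18)]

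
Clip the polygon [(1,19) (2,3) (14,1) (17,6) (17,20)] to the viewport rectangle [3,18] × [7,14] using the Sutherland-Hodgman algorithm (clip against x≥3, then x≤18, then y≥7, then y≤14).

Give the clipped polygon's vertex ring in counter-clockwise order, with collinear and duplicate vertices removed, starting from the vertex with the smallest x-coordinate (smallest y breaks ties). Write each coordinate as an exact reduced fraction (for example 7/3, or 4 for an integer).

Clipped polygon: [(3,7) (17,7) (17,14) (3,14)]

1. After x ≥ 3: [(3,153/8) (3,17/6) (14,1) (17,6) (17,20)]
2. After x ≤ 18: [(3,153/8) (3,17/6) (14,1) (17,6) (17,20)]
3. After y ≥ 7: [(3,153/8) (3,7) (17,7) (17,20)]
4. After y ≤ 14: [(3,14) (3,7) (17,7) (17,14)]
5. Canonical ring: [(3,7) (17,7) (17,14) (3,14)]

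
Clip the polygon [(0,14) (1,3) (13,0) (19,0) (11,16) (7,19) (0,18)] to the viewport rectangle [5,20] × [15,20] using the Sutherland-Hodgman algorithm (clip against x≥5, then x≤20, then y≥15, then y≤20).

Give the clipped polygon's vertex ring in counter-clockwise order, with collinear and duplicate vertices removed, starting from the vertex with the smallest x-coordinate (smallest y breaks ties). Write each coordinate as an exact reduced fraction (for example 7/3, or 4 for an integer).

1. After x ≥ 5: [(5,2) (13,0) (19,0) (11,16) (7,19) (5,131/7)]
2. After x ≤ 20: [(5,2) (13,0) (19,0) (11,16) (7,19) (5,131/7)]
3. After y ≥ 15: [(5,15) (23/2,15) (11,16) (7,19) (5,131/7)]
4. After y ≤ 20: [(5,15) (23/2,15) (11,16) (7,19) (5,131/7)]
5. Canonical ring: [(5,15) (23/2,15) (11,16) (7,19) (5,131/7)]

Clipped polygon: [(5,15) (23/2,15) (11,16) (7,19) (5,131/7)]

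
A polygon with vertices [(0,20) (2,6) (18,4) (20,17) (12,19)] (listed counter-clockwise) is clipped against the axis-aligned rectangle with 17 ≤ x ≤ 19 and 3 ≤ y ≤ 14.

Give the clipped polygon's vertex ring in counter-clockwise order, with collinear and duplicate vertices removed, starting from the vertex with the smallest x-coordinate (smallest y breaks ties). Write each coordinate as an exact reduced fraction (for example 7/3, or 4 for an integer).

1. After x ≥ 17: [(17,33/8) (18,4) (20,17) (17,71/4)]
2. After x ≤ 19: [(17,33/8) (18,4) (19,21/2) (19,69/4) (17,71/4)]
3. After y ≥ 3: [(17,33/8) (18,4) (19,21/2) (19,69/4) (17,71/4)]
4. After y ≤ 14: [(17,14) (17,33/8) (18,4) (19,21/2) (19,14)]
5. Canonical ring: [(17,33/8) (18,4) (19,21/2) (19,14) (17,14)]

Clipped polygon: [(17,33/8) (18,4) (19,21/2) (19,14) (17,14)]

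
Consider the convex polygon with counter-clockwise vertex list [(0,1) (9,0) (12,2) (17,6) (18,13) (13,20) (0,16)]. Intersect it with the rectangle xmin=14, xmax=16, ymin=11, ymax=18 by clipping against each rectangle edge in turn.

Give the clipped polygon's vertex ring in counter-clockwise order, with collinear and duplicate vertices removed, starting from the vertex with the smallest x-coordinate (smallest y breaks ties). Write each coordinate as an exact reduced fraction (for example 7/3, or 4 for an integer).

Clipped polygon: [(14,11) (16,11) (16,79/5) (101/7,18) (14,18)]

1. After x ≥ 14: [(14,18/5) (17,6) (18,13) (14,93/5)]
2. After x ≤ 16: [(14,18/5) (16,26/5) (16,79/5) (14,93/5)]
3. After y ≥ 11: [(14,11) (16,11) (16,79/5) (14,93/5)]
4. After y ≤ 18: [(14,18) (14,11) (16,11) (16,79/5) (101/7,18)]
5. Canonical ring: [(14,11) (16,11) (16,79/5) (101/7,18) (14,18)]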